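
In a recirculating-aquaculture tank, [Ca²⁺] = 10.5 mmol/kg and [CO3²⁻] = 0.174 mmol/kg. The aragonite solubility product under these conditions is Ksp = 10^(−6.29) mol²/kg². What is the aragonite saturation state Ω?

Ω = 3.56

Ksp = 10^(−6.29) = 5.129×10^-7
Ω = [Ca²⁺][CO3²⁻]/Ksp = (10.5×10^-3)(0.174×10^-3) / 5.129×10^-7 = 3.56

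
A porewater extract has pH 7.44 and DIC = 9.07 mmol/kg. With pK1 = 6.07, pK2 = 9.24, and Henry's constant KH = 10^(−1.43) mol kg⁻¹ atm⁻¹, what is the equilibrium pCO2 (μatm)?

α₀ = 1 / (1 + K1/[H⁺] + K1K2/[H⁺]²) = 1 / (1 + 10^+1.37 + 10^-0.43)
   = 1 / (1 + 23.442 + 0.37154) = 1/24.814 = 0.04030
[CO2*] = α₀ × DIC = 0.04030 × 9.07 = 0.3655 mmol/kg
pCO2 = [CO2*]/KH = 3.655×10^-4 / 3.715×10^-2 = 9840 μatm

pCO2 = 9840 μatm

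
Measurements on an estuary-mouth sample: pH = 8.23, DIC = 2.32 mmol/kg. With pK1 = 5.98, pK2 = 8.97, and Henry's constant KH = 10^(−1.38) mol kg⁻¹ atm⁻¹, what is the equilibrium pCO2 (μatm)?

pCO2 = 264 μatm

α₀ = 1 / (1 + K1/[H⁺] + K1K2/[H⁺]²) = 1 / (1 + 10^+2.25 + 10^+1.51)
   = 1 / (1 + 177.83 + 32.359) = 1/211.19 = 0.004735
[CO2*] = α₀ × DIC = 0.004735 × 2.32 = 0.01099 mmol/kg = 10.99 μmol/kg
pCO2 = [CO2*]/KH = 1.099×10^-5 / 4.169×10^-2 = 264 μatm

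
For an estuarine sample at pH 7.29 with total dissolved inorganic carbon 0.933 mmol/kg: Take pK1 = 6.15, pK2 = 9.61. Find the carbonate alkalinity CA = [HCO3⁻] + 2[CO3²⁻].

CA = [HCO3⁻] + 2[CO3²⁻] = (α₁ + 2α₂)·DIC
At pH 7.29: [H⁺]/K1 = 10^-1.14 = 0.072444, K2/[H⁺] = 10^-2.32 = 0.0047863
α₁ = 1/(1 + 0.072444 + 0.0047863) = 1/1.0772 = 0.9283; α₂ = α₁·K2/[H⁺] = 0.004443
α₁ + 2α₂ = 0.9372
CA = 0.9372 × 0.933 = 0.874 mmol/kg

CA = 0.874 mmol/kg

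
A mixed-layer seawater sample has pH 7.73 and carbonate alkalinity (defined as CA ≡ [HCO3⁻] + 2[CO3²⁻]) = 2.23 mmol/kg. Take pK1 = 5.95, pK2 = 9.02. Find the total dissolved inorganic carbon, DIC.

DIC = 2.16 mmol/kg

CA = [HCO3⁻] + 2[CO3²⁻] = (α₁ + 2α₂)·DIC
At pH 7.73: [H⁺]/K1 = 10^-1.78 = 0.016596, K2/[H⁺] = 10^-1.29 = 0.051286
α₁ = 1/(1 + 0.016596 + 0.051286) = 1/1.0679 = 0.9364; α₂ = α₁·K2/[H⁺] = 0.04803
α₁ + 2α₂ = 1.0325
DIC = CA / (α₁ + 2α₂) = 2.23 / 1.0325 = 2.16 mmol/kg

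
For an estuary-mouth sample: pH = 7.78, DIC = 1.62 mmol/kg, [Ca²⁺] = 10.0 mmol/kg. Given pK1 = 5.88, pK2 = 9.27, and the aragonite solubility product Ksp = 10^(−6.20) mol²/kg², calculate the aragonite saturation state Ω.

Ω = 0.795

α₂ = 1 / (1 + [H⁺]/K2 + [H⁺]²/(K1K2)) = 1 / (1 + 10^+1.49 + 10^-0.41)
   = 1 / (1 + 30.903 + 0.38905) = 1/32.292 = 0.03097
[CO3²⁻] = α₂ × DIC = 0.03097 × 1.62 = 0.05017 mmol/kg
Ksp = 10^(−6.20) = 6.310×10^-7
Ω = [Ca²⁺][CO3²⁻]/Ksp = (10.0×10^-3)(5.017×10^-5) / 6.310×10^-7 = 0.795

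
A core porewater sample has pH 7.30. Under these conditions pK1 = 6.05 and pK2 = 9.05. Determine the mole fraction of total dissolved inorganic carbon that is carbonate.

α₂ = 1 / (1 + [H⁺]/K2 + [H⁺]²/(K1K2)) = 1 / (1 + 10^+1.75 + 10^+0.50)
   = 1 / (1 + 56.234 + 3.1623) = 1/60.396 = 0.01656

α₂ = 0.0166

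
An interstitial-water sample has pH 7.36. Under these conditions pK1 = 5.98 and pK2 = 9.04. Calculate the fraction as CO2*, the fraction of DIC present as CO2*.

α₀ = 0.0392

α₀ = 1 / (1 + K1/[H⁺] + K1K2/[H⁺]²) = 1 / (1 + 10^+1.38 + 10^-0.30)
   = 1 / (1 + 23.988 + 0.50119) = 1/25.490 = 0.03923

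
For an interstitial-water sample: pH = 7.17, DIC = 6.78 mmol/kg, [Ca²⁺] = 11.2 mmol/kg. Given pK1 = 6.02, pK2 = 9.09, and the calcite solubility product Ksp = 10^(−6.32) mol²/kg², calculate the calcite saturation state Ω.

Ω = 1.76

α₂ = 1 / (1 + [H⁺]/K2 + [H⁺]²/(K1K2)) = 1 / (1 + 10^+1.92 + 10^+0.77)
   = 1 / (1 + 83.176 + 5.8884) = 1/90.065 = 0.01110
[CO3²⁻] = α₂ × DIC = 0.01110 × 6.78 = 0.07528 mmol/kg
Ksp = 10^(−6.32) = 4.786×10^-7
Ω = [Ca²⁺][CO3²⁻]/Ksp = (11.2×10^-3)(7.528×10^-5) / 4.786×10^-7 = 1.76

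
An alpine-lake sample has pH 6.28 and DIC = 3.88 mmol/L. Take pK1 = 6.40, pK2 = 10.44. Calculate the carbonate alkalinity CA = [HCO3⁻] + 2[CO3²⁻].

CA = [HCO3⁻] + 2[CO3²⁻] = (α₁ + 2α₂)·DIC
At pH 6.28: [H⁺]/K1 = 10^0.12 = 1.3183, K2/[H⁺] = 10^-4.16 = 6.9183×10^-5
α₁ = 1/(1 + 1.3183 + 6.9183×10^-5) = 1/2.3183 = 0.4313; α₂ = α₁·K2/[H⁺] = 2.984×10^-5
α₁ + 2α₂ = 0.4314
CA = 0.4314 × 3.88 = 1.67 mmol/L

CA = 1.67 mmol/L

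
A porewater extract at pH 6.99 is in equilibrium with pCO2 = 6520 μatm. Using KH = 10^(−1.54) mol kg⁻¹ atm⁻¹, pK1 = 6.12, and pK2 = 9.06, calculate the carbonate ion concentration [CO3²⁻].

[CO2*] = KH · pCO2 = 10^(−1.54) × 6520×10^-6 = 1.880×10^-4 mol/kg
α₀ = 1/(1 + K1/[H⁺] + K1K2/[H⁺]²) = 1/(1 + 10^+0.87 + 10^-1.20) = 0.1180
DIC = [CO2*]/α₀ = 1.880×10^-4 / 0.1180 = 1.594 mmol/kg
[CO3²⁻] = α₂·DIC; α₂ = 0.007444, so [CO3²⁻] = 0.007444 × 1.594 = 0.0119 mmol/kg = 11.9 μmol/kg

[CO3²⁻] = 11.9 μmol/kg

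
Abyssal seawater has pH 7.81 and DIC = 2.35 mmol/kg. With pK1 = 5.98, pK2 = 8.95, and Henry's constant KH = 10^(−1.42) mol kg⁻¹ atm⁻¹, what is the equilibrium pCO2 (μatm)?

pCO2 = 841 μatm

α₀ = 1 / (1 + K1/[H⁺] + K1K2/[H⁺]²) = 1 / (1 + 10^+1.83 + 10^+0.69)
   = 1 / (1 + 67.608 + 4.8978) = 1/73.506 = 0.01360
[CO2*] = α₀ × DIC = 0.01360 × 2.35 = 0.03197 mmol/kg
pCO2 = [CO2*]/KH = 3.197×10^-5 / 3.802×10^-2 = 841 μatm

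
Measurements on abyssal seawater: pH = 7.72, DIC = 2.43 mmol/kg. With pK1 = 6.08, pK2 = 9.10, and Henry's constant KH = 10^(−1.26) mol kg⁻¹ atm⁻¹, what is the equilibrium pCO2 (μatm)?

pCO2 = 952 μatm

α₀ = 1 / (1 + K1/[H⁺] + K1K2/[H⁺]²) = 1 / (1 + 10^+1.64 + 10^+0.26)
   = 1 / (1 + 43.652 + 1.8197) = 1/46.471 = 0.02152
[CO2*] = α₀ × DIC = 0.02152 × 2.43 = 0.05229 mmol/kg
pCO2 = [CO2*]/KH = 5.229×10^-5 / 5.495×10^-2 = 952 μatm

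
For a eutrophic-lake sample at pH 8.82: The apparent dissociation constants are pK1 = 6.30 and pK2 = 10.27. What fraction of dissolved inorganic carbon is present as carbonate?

α₂ = 0.0342

α₂ = 1 / (1 + [H⁺]/K2 + [H⁺]²/(K1K2)) = 1 / (1 + 10^+1.45 + 10^-1.07)
   = 1 / (1 + 28.184 + 0.085114) = 1/29.269 = 0.03417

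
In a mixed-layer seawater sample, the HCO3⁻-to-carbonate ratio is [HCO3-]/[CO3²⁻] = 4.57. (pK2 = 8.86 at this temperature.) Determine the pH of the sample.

pH = 8.20

From K2 = [H⁺][CO3²⁻]/[HCO3-]:  pH = pK2 − log₁₀([HCO3-]/[CO3²⁻])
log₁₀(4.57) = +0.660
pH = 8.86 − (+0.660) = 8.20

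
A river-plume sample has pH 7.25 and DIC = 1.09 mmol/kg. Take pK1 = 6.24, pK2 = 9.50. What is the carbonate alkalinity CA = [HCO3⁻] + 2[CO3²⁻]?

CA = [HCO3⁻] + 2[CO3²⁻] = (α₁ + 2α₂)·DIC
At pH 7.25: [H⁺]/K1 = 10^-1.01 = 0.097724, K2/[H⁺] = 10^-2.25 = 0.0056234
α₁ = 1/(1 + 0.097724 + 0.0056234) = 1/1.1033 = 0.9063; α₂ = α₁·K2/[H⁺] = 0.005097
α₁ + 2α₂ = 0.9165
CA = 0.9165 × 1.09 = 0.999 mmol/kg

CA = 0.999 mmol/kg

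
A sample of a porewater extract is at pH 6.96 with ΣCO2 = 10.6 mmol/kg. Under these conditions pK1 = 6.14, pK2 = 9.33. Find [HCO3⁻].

[HCO3⁻] = 9.17 mmol/kg

α₁ = 1 / (1 + [H⁺]/K1 + K2/[H⁺]) = 1 / (1 + 10^-0.82 + 10^-2.37)
   = 1 / (1 + 0.15136 + 0.0042658) = 1/1.1556 = 0.8653
[HCO3⁻] = α₁ × DIC = 0.8653 × 10.6 = 9.17 mmol/kg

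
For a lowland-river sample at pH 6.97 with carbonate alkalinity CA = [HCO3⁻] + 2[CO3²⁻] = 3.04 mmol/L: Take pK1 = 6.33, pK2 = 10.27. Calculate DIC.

CA = [HCO3⁻] + 2[CO3²⁻] = (α₁ + 2α₂)·DIC
At pH 6.97: [H⁺]/K1 = 10^-0.64 = 0.22909, K2/[H⁺] = 10^-3.30 = 0.00050119
α₁ = 1/(1 + 0.22909 + 0.00050119) = 1/1.2296 = 0.8133; α₂ = α₁·K2/[H⁺] = 0.0004076
α₁ + 2α₂ = 0.8141
DIC = CA / (α₁ + 2α₂) = 3.04 / 0.8141 = 3.73 mmol/L

DIC = 3.73 mmol/L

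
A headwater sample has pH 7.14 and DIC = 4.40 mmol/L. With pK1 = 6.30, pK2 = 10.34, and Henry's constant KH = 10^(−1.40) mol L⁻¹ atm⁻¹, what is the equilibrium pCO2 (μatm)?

pCO2 = 1.40×10^4 μatm

α₀ = 1 / (1 + K1/[H⁺] + K1K2/[H⁺]²) = 1 / (1 + 10^+0.84 + 10^-2.36)
   = 1 / (1 + 6.9183 + 0.0043652) = 1/7.9227 = 0.1262
[CO2*] = α₀ × DIC = 0.1262 × 4.40 = 0.5554 mmol/L
pCO2 = [CO2*]/KH = 5.554×10^-4 / 3.981×10^-2 = 1.40×10^4 μatm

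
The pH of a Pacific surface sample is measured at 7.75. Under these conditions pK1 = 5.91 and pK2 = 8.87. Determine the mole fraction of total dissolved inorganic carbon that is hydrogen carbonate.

α₁ = 0.917

α₁ = 1 / (1 + [H⁺]/K1 + K2/[H⁺]) = 1 / (1 + 10^-1.84 + 10^-1.12)
   = 1 / (1 + 0.014454 + 0.075858) = 1/1.0903 = 0.9172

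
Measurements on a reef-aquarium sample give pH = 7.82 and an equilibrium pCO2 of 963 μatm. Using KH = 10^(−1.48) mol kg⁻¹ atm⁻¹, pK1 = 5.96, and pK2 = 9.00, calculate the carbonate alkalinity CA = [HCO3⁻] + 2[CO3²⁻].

CA = 2.62 mmol/kg

[CO2*] = KH · pCO2 = 10^(−1.48) × 963×10^-6 = 3.189×10^-5 mol/kg
α₀ = 1/(1 + K1/[H⁺] + K1K2/[H⁺]²) = 1/(1 + 10^+1.86 + 10^+0.68) = 0.01278
DIC = [CO2*]/α₀ = 3.189×10^-5 / 0.01278 = 2.495 mmol/kg
CA = (α₁ + 2α₂)·DIC = (0.9260 + 2×0.06118) × 2.495 = 2.62 mmol/kg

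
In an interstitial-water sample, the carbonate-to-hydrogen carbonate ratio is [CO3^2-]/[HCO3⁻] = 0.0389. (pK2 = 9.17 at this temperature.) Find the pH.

pH = 7.76

From K2 = [H⁺][CO3^2-]/[HCO3⁻]:  pH = pK2 + log₁₀([CO3^2-]/[HCO3⁻])
log₁₀(0.0389) = -1.410
pH = 9.17 + (-1.410) = 7.76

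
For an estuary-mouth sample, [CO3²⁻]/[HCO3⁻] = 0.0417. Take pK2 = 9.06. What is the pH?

From K2 = [H⁺][CO3²⁻]/[HCO3⁻]:  pH = pK2 + log₁₀([CO3²⁻]/[HCO3⁻])
log₁₀(0.0417) = -1.380
pH = 9.06 + (-1.380) = 7.68

pH = 7.68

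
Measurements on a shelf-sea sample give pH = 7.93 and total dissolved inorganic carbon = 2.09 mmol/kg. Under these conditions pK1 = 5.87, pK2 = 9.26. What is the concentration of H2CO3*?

[CO2*] = 17.2 μmol/kg

α₀ = 1 / (1 + K1/[H⁺] + K1K2/[H⁺]²) = 1 / (1 + 10^+2.06 + 10^+0.73)
   = 1 / (1 + 114.82 + 5.3703) = 1/121.19 = 0.008252
[CO2*] = α₀ × DIC = 0.008252 × 2.09 = 0.0172 mmol/kg = 17.2 μmol/kg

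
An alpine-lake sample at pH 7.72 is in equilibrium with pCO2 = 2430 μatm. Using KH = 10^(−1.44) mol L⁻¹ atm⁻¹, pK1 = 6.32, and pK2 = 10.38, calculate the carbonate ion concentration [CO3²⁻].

[CO2*] = KH · pCO2 = 10^(−1.44) × 2430×10^-6 = 8.823×10^-5 mol/L
α₀ = 1/(1 + K1/[H⁺] + K1K2/[H⁺]²) = 1/(1 + 10^+1.40 + 10^-1.26) = 0.03821
DIC = [CO2*]/α₀ = 8.823×10^-5 / 0.03821 = 2.309 mmol/L
[CO3²⁻] = α₂·DIC; α₂ = 0.002100, so [CO3²⁻] = 0.002100 × 2.309 = 0.00485 mmol/L = 4.85 μmol/L

[CO3²⁻] = 4.85 μmol/L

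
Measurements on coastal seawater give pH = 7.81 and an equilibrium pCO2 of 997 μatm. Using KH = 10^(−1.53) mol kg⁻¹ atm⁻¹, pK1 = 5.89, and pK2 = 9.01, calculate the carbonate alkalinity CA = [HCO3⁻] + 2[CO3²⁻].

[CO2*] = KH · pCO2 = 10^(−1.53) × 997×10^-6 = 2.942×10^-5 mol/kg
α₀ = 1/(1 + K1/[H⁺] + K1K2/[H⁺]²) = 1/(1 + 10^+1.92 + 10^+0.72) = 0.01118
DIC = [CO2*]/α₀ = 2.942×10^-5 / 0.01118 = 2.631 mmol/kg
CA = (α₁ + 2α₂)·DIC = (0.9301 + 2×0.05869) × 2.631 = 2.76 mmol/kg

CA = 2.76 mmol/kg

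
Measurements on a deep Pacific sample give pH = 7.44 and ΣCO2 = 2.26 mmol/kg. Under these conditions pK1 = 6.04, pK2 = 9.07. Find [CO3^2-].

α₂ = 1 / (1 + [H⁺]/K2 + [H⁺]²/(K1K2)) = 1 / (1 + 10^+1.63 + 10^+0.23)
   = 1 / (1 + 42.658 + 1.6982) = 1/45.356 = 0.02205
[CO3²⁻] = α₂ × DIC = 0.02205 × 2.26 = 0.0498 mmol/kg

[CO3²⁻] = 0.0498 mmol/kg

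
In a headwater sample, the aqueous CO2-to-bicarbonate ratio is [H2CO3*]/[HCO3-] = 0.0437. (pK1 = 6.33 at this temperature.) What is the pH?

From K1 = [H⁺][HCO3-]/[H2CO3*]:  pH = pK1 − log₁₀([H2CO3*]/[HCO3-])
log₁₀(0.0437) = -1.360
pH = 6.33 − (-1.360) = 7.69

pH = 7.69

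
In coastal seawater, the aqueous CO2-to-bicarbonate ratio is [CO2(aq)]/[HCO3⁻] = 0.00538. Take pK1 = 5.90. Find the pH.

From K1 = [H⁺][HCO3⁻]/[CO2(aq)]:  pH = pK1 − log₁₀([CO2(aq)]/[HCO3⁻])
log₁₀(0.00538) = -2.269
pH = 5.90 − (-2.269) = 8.17

pH = 8.17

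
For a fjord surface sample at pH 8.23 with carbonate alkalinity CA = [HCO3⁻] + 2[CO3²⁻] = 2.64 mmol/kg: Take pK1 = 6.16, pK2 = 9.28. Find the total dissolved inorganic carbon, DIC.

CA = [HCO3⁻] + 2[CO3²⁻] = (α₁ + 2α₂)·DIC
At pH 8.23: [H⁺]/K1 = 10^-2.07 = 0.0085114, K2/[H⁺] = 10^-1.05 = 0.089125
α₁ = 1/(1 + 0.0085114 + 0.089125) = 1/1.0976 = 0.9110; α₂ = α₁·K2/[H⁺] = 0.08120
α₁ + 2α₂ = 1.0734
DIC = CA / (α₁ + 2α₂) = 2.64 / 1.0734 = 2.46 mmol/kg

DIC = 2.46 mmol/kg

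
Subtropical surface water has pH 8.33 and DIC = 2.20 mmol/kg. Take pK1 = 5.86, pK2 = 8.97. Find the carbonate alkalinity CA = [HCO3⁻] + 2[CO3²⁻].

CA = [HCO3⁻] + 2[CO3²⁻] = (α₁ + 2α₂)·DIC
At pH 8.33: [H⁺]/K1 = 10^-2.47 = 0.0033884, K2/[H⁺] = 10^-0.64 = 0.22909
α₁ = 1/(1 + 0.0033884 + 0.22909) = 1/1.2325 = 0.8114; α₂ = α₁·K2/[H⁺] = 0.1859
α₁ + 2α₂ = 1.1831
CA = 1.1831 × 2.20 = 2.60 mmol/kg

CA = 2.60 mmol/kg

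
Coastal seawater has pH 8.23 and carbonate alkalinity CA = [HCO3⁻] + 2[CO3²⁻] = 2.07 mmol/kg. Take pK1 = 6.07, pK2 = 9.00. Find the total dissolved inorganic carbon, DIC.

CA = [HCO3⁻] + 2[CO3²⁻] = (α₁ + 2α₂)·DIC
At pH 8.23: [H⁺]/K1 = 10^-2.16 = 0.0069183, K2/[H⁺] = 10^-0.77 = 0.16982
α₁ = 1/(1 + 0.0069183 + 0.16982) = 1/1.1767 = 0.8498; α₂ = α₁·K2/[H⁺] = 0.1443
α₁ + 2α₂ = 1.1384
DIC = CA / (α₁ + 2α₂) = 2.07 / 1.1384 = 1.82 mmol/kg

DIC = 1.82 mmol/kg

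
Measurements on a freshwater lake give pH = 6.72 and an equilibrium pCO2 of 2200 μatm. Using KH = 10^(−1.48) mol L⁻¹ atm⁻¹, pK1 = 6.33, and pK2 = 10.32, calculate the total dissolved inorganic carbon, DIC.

[CO2*] = KH · pCO2 = 10^(−1.48) × 2200×10^-6 = 7.285×10^-5 mol/L
α₀ = 1/(1 + K1/[H⁺] + K1K2/[H⁺]²) = 1/(1 + 10^+0.39 + 10^-3.21) = 0.2894
DIC = [CO2*]/α₀ = 7.285×10^-5 / 0.2894 = 0.252 mmol/L

DIC = 0.252 mmol/L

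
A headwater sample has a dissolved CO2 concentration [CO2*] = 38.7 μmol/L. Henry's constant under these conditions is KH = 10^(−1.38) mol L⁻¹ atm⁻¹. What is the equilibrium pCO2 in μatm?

pCO2 = 928 μatm

KH = 10^(−1.38) = 4.169×10^-2 mol L⁻¹ atm⁻¹
pCO2 = [CO2*]/KH = 38.7×10^-6 / 4.169×10^-2 = 9.28×10^-4 atm = 928 μatm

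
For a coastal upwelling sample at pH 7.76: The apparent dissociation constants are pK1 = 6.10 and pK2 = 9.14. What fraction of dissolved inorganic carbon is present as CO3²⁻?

α₂ = 1 / (1 + [H⁺]/K2 + [H⁺]²/(K1K2)) = 1 / (1 + 10^+1.38 + 10^-0.28)
   = 1 / (1 + 23.988 + 0.52481) = 1/25.513 = 0.03920

α₂ = 0.0392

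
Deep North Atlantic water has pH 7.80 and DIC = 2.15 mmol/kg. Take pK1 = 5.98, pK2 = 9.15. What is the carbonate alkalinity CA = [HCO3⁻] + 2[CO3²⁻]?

CA = [HCO3⁻] + 2[CO3²⁻] = (α₁ + 2α₂)·DIC
At pH 7.80: [H⁺]/K1 = 10^-1.82 = 0.015136, K2/[H⁺] = 10^-1.35 = 0.044668
α₁ = 1/(1 + 0.015136 + 0.044668) = 1/1.0598 = 0.9436; α₂ = α₁·K2/[H⁺] = 0.04215
α₁ + 2α₂ = 1.0279
CA = 1.0279 × 2.15 = 2.21 mmol/kg

CA = 2.21 mmol/kg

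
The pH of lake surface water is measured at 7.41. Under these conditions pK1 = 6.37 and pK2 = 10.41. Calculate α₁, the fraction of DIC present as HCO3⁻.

α₁ = 1 / (1 + [H⁺]/K1 + K2/[H⁺]) = 1 / (1 + 10^-1.04 + 10^-3.00)
   = 1 / (1 + 0.091201 + 0.0010000) = 1/1.0922 = 0.9156

α₁ = 0.916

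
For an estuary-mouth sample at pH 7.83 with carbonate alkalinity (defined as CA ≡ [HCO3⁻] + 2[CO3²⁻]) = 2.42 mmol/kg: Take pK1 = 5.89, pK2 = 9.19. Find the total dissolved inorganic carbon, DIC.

CA = [HCO3⁻] + 2[CO3²⁻] = (α₁ + 2α₂)·DIC
At pH 7.83: [H⁺]/K1 = 10^-1.94 = 0.011482, K2/[H⁺] = 10^-1.36 = 0.043652
α₁ = 1/(1 + 0.011482 + 0.043652) = 1/1.0551 = 0.9477; α₂ = α₁·K2/[H⁺] = 0.04137
α₁ + 2α₂ = 1.0305
DIC = CA / (α₁ + 2α₂) = 2.42 / 1.0305 = 2.35 mmol/kg

DIC = 2.35 mmol/kg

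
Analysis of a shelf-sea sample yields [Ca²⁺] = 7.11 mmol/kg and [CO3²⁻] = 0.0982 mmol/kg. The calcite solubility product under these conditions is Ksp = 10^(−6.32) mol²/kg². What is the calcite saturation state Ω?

Ksp = 10^(−6.32) = 4.786×10^-7
Ω = [Ca²⁺][CO3²⁻]/Ksp = (7.11×10^-3)(0.0982×10^-3) / 4.786×10^-7 = 1.46

Ω = 1.46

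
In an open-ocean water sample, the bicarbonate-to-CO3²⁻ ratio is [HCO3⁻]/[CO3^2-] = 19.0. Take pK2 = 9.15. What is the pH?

From K2 = [H⁺][CO3^2-]/[HCO3⁻]:  pH = pK2 − log₁₀([HCO3⁻]/[CO3^2-])
log₁₀(19.0) = +1.279
pH = 9.15 − (+1.279) = 7.87

pH = 7.87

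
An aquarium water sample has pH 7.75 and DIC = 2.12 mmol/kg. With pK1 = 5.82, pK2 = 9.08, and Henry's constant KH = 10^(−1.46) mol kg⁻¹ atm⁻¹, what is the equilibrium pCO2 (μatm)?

α₀ = 1 / (1 + K1/[H⁺] + K1K2/[H⁺]²) = 1 / (1 + 10^+1.93 + 10^+0.60)
   = 1 / (1 + 85.114 + 3.9811) = 1/90.095 = 0.01110
[CO2*] = α₀ × DIC = 0.01110 × 2.12 = 0.02353 mmol/kg
pCO2 = [CO2*]/KH = 2.353×10^-5 / 3.467×10^-2 = 679 μatm

pCO2 = 679 μatm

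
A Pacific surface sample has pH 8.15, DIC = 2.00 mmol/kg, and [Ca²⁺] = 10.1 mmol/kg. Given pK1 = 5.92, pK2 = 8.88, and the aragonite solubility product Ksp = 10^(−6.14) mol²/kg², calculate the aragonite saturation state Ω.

α₂ = 1 / (1 + [H⁺]/K2 + [H⁺]²/(K1K2)) = 1 / (1 + 10^+0.73 + 10^-1.50)
   = 1 / (1 + 5.3703 + 0.031623) = 1/6.4019 = 0.1562
[CO3²⁻] = α₂ × DIC = 0.1562 × 2.00 = 0.3124 mmol/kg
Ksp = 10^(−6.14) = 7.244×10^-7
Ω = [Ca²⁺][CO3²⁻]/Ksp = (10.1×10^-3)(3.124×10^-4) / 7.244×10^-7 = 4.36

Ω = 4.36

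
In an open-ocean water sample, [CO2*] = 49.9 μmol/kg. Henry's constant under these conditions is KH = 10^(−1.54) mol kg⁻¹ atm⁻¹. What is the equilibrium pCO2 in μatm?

pCO2 = 1730 μatm

KH = 10^(−1.54) = 2.884×10^-2 mol kg⁻¹ atm⁻¹
pCO2 = [CO2*]/KH = 49.9×10^-6 / 2.884×10^-2 = 1.73×10^-3 atm = 1730 μatm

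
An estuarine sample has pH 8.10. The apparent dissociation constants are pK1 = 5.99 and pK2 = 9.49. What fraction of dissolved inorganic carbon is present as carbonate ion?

α₂ = 1 / (1 + [H⁺]/K2 + [H⁺]²/(K1K2)) = 1 / (1 + 10^+1.39 + 10^-0.72)
   = 1 / (1 + 24.547 + 0.19055) = 1/25.738 = 0.03885

α₂ = 0.0389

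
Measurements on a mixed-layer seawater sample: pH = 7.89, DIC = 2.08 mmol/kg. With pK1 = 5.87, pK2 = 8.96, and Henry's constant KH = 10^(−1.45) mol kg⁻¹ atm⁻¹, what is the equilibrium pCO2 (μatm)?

pCO2 = 511 μatm

α₀ = 1 / (1 + K1/[H⁺] + K1K2/[H⁺]²) = 1 / (1 + 10^+2.02 + 10^+0.95)
   = 1 / (1 + 104.71 + 8.9125) = 1/114.63 = 0.008724
[CO2*] = α₀ × DIC = 0.008724 × 2.08 = 0.01815 mmol/kg = 18.15 μmol/kg
pCO2 = [CO2*]/KH = 1.815×10^-5 / 3.548×10^-2 = 511 μatm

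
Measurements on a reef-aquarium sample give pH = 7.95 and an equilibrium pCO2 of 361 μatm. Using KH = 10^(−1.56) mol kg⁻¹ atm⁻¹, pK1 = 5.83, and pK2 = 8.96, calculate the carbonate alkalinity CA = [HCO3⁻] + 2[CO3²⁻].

[CO2*] = KH · pCO2 = 10^(−1.56) × 361×10^-6 = 9.943×10^-6 mol/kg
α₀ = 1/(1 + K1/[H⁺] + K1K2/[H⁺]²) = 1/(1 + 10^+2.12 + 10^+1.11) = 0.006863
DIC = [CO2*]/α₀ = 9.943×10^-6 / 0.006863 = 1.449 mmol/kg
CA = (α₁ + 2α₂)·DIC = (0.9047 + 2×0.08841) × 1.449 = 1.57 mmol/kg

CA = 1.57 mmol/kg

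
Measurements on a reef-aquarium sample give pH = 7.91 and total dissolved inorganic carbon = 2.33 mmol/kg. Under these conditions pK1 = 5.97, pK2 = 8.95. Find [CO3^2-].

[CO3²⁻] = 0.193 mmol/kg

α₂ = 1 / (1 + [H⁺]/K2 + [H⁺]²/(K1K2)) = 1 / (1 + 10^+1.04 + 10^-0.90)
   = 1 / (1 + 10.965 + 0.12589) = 1/12.091 = 0.08271
[CO3²⁻] = α₂ × DIC = 0.08271 × 2.33 = 0.193 mmol/kg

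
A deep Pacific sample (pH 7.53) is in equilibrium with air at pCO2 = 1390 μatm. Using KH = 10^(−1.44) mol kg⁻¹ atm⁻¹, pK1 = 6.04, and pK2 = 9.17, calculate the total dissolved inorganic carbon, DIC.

DIC = 1.65 mmol/kg

[CO2*] = KH · pCO2 = 10^(−1.44) × 1390×10^-6 = 5.047×10^-5 mol/kg
α₀ = 1/(1 + K1/[H⁺] + K1K2/[H⁺]²) = 1/(1 + 10^+1.49 + 10^-0.15) = 0.03066
DIC = [CO2*]/α₀ = 5.047×10^-5 / 0.03066 = 1.65 mmol/kg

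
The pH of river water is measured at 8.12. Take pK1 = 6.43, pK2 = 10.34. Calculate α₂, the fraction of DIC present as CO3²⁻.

α₂ = 0.00587

α₂ = 1 / (1 + [H⁺]/K2 + [H⁺]²/(K1K2)) = 1 / (1 + 10^+2.22 + 10^+0.53)
   = 1 / (1 + 165.96 + 3.3884) = 1/170.35 = 0.005870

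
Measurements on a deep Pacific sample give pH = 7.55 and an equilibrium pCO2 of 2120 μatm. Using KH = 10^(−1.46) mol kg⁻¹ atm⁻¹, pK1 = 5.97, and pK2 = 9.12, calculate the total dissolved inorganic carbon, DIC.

DIC = 2.94 mmol/kg

[CO2*] = KH · pCO2 = 10^(−1.46) × 2120×10^-6 = 7.351×10^-5 mol/kg
α₀ = 1/(1 + K1/[H⁺] + K1K2/[H⁺]²) = 1/(1 + 10^+1.58 + 10^+0.01) = 0.02497
DIC = [CO2*]/α₀ = 7.351×10^-5 / 0.02497 = 2.94 mmol/kg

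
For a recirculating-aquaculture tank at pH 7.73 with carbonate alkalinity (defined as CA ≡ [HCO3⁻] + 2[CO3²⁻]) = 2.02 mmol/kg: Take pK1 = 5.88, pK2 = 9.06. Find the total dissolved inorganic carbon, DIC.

CA = [HCO3⁻] + 2[CO3²⁻] = (α₁ + 2α₂)·DIC
At pH 7.73: [H⁺]/K1 = 10^-1.85 = 0.014125, K2/[H⁺] = 10^-1.33 = 0.046774
α₁ = 1/(1 + 0.014125 + 0.046774) = 1/1.0609 = 0.9426; α₂ = α₁·K2/[H⁺] = 0.04409
α₁ + 2α₂ = 1.0308
DIC = CA / (α₁ + 2α₂) = 2.02 / 1.0308 = 1.96 mmol/kg

DIC = 1.96 mmol/kg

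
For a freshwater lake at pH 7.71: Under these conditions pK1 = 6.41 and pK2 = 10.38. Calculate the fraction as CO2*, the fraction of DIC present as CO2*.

α₀ = 0.0476

α₀ = 1 / (1 + K1/[H⁺] + K1K2/[H⁺]²) = 1 / (1 + 10^+1.30 + 10^-1.37)
   = 1 / (1 + 19.953 + 0.042658) = 1/20.995 = 0.04763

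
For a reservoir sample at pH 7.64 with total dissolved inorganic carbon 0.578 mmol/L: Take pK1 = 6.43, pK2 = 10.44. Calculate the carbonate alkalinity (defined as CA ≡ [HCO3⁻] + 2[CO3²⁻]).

CA = [HCO3⁻] + 2[CO3²⁻] = (α₁ + 2α₂)·DIC
At pH 7.64: [H⁺]/K1 = 10^-1.21 = 0.061660, K2/[H⁺] = 10^-2.80 = 0.0015849
α₁ = 1/(1 + 0.061660 + 0.0015849) = 1/1.0632 = 0.9405; α₂ = α₁·K2/[H⁺] = 0.001491
α₁ + 2α₂ = 0.9435
CA = 0.9435 × 0.578 = 0.545 mmol/L

CA = 0.545 mmol/L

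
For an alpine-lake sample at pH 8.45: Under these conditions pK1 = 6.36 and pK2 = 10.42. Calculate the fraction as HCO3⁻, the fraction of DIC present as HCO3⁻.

α₁ = 1 / (1 + [H⁺]/K1 + K2/[H⁺]) = 1 / (1 + 10^-2.09 + 10^-1.97)
   = 1 / (1 + 0.0081283 + 0.010715) = 1/1.0188 = 0.9815

α₁ = 0.982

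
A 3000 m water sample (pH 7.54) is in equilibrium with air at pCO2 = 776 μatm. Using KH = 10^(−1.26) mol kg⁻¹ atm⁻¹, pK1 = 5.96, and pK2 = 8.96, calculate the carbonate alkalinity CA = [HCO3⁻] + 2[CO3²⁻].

[CO2*] = KH · pCO2 = 10^(−1.26) × 776×10^-6 = 4.264×10^-5 mol/kg
α₀ = 1/(1 + K1/[H⁺] + K1K2/[H⁺]²) = 1/(1 + 10^+1.58 + 10^+0.16) = 0.02471
DIC = [CO2*]/α₀ = 4.264×10^-5 / 0.02471 = 1.726 mmol/kg
CA = (α₁ + 2α₂)·DIC = (0.9396 + 2×0.03572) × 1.726 = 1.74 mmol/kg

CA = 1.74 mmol/kg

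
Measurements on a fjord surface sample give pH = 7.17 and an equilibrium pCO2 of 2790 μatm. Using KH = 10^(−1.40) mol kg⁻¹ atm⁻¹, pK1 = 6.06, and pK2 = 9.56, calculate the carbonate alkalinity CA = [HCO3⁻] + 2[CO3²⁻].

[CO2*] = KH · pCO2 = 10^(−1.40) × 2790×10^-6 = 1.111×10^-4 mol/kg
α₀ = 1/(1 + K1/[H⁺] + K1K2/[H⁺]²) = 1/(1 + 10^+1.11 + 10^-1.28) = 0.07176
DIC = [CO2*]/α₀ = 1.111×10^-4 / 0.07176 = 1.548 mmol/kg
CA = (α₁ + 2α₂)·DIC = (0.9245 + 2×0.003766) × 1.548 = 1.44 mmol/kg

CA = 1.44 mmol/kg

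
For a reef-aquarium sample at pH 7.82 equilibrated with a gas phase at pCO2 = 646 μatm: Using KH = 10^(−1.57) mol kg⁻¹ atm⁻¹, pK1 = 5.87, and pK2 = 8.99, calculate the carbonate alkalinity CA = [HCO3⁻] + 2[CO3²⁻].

CA = 1.76 mmol/kg

[CO2*] = KH · pCO2 = 10^(−1.57) × 646×10^-6 = 1.739×10^-5 mol/kg
α₀ = 1/(1 + K1/[H⁺] + K1K2/[H⁺]²) = 1/(1 + 10^+1.95 + 10^+0.78) = 0.01040
DIC = [CO2*]/α₀ = 1.739×10^-5 / 0.01040 = 1.672 mmol/kg
CA = (α₁ + 2α₂)·DIC = (0.9269 + 2×0.06267) × 1.672 = 1.76 mmol/kg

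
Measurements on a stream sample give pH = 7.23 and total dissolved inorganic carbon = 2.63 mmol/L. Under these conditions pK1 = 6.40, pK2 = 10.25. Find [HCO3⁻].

α₁ = 1 / (1 + [H⁺]/K1 + K2/[H⁺]) = 1 / (1 + 10^-0.83 + 10^-3.02)
   = 1 / (1 + 0.14791 + 0.00095499) = 1/1.1489 = 0.8704
[HCO3⁻] = α₁ × DIC = 0.8704 × 2.63 = 2.29 mmol/L

[HCO3⁻] = 2.29 mmol/L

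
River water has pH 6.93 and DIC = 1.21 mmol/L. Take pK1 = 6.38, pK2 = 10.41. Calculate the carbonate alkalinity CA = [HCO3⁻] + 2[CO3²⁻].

CA = 0.944 mmol/L

CA = [HCO3⁻] + 2[CO3²⁻] = (α₁ + 2α₂)·DIC
At pH 6.93: [H⁺]/K1 = 10^-0.55 = 0.28184, K2/[H⁺] = 10^-3.48 = 0.00033113
α₁ = 1/(1 + 0.28184 + 0.00033113) = 1/1.2822 = 0.7799; α₂ = α₁·K2/[H⁺] = 0.0002583
α₁ + 2α₂ = 0.7804
CA = 0.7804 × 1.21 = 0.944 mmol/L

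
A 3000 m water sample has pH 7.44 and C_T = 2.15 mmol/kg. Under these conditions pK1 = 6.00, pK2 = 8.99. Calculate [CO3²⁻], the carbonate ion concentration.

α₂ = 1 / (1 + [H⁺]/K2 + [H⁺]²/(K1K2)) = 1 / (1 + 10^+1.55 + 10^+0.11)
   = 1 / (1 + 35.481 + 1.2882) = 1/37.770 = 0.02648
[CO3²⁻] = α₂ × DIC = 0.02648 × 2.15 = 0.0569 mmol/kg

[CO3²⁻] = 0.0569 mmol/kg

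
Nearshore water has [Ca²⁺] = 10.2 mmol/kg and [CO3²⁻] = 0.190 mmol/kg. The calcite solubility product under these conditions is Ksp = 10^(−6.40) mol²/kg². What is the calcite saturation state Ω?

Ksp = 10^(−6.40) = 3.981×10^-7
Ω = [Ca²⁺][CO3²⁻]/Ksp = (10.2×10^-3)(0.190×10^-3) / 3.981×10^-7 = 4.87

Ω = 4.87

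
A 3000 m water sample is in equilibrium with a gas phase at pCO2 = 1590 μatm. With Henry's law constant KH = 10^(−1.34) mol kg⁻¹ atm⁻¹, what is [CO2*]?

KH = 10^(−1.34) = 4.571×10^-2 mol kg⁻¹ atm⁻¹
[CO2*] = KH · pCO2 = 4.571×10^-2 × 1590×10^-6 atm = 7.27×10^-5 mol/kg

[CO2*] = 72.7 μmol/kg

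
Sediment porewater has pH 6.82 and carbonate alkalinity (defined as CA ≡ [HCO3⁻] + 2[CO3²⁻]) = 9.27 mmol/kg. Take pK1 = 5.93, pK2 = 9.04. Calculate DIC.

DIC = 10.4 mmol/kg

CA = [HCO3⁻] + 2[CO3²⁻] = (α₁ + 2α₂)·DIC
At pH 6.82: [H⁺]/K1 = 10^-0.89 = 0.12882, K2/[H⁺] = 10^-2.22 = 0.0060256
α₁ = 1/(1 + 0.12882 + 0.0060256) = 1/1.1349 = 0.8812; α₂ = α₁·K2/[H⁺] = 0.005310
α₁ + 2α₂ = 0.8918
DIC = CA / (α₁ + 2α₂) = 9.27 / 0.8918 = 10.4 mmol/kg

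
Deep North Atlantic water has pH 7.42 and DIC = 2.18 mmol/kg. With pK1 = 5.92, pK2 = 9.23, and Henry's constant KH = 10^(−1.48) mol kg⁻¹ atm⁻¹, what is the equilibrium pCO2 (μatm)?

pCO2 = 1990 μatm

α₀ = 1 / (1 + K1/[H⁺] + K1K2/[H⁺]²) = 1 / (1 + 10^+1.50 + 10^-0.31)
   = 1 / (1 + 31.623 + 0.48978) = 1/33.113 = 0.03020
[CO2*] = α₀ × DIC = 0.03020 × 2.18 = 0.06584 mmol/kg
pCO2 = [CO2*]/KH = 6.584×10^-5 / 3.311×10^-2 = 1990 μatm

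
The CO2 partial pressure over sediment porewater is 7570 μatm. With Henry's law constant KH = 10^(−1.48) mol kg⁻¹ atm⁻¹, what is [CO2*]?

KH = 10^(−1.48) = 3.311×10^-2 mol kg⁻¹ atm⁻¹
[CO2*] = KH · pCO2 = 3.311×10^-2 × 7570×10^-6 atm = 2.51×10^-4 mol/kg

[CO2*] = 251 μmol/kg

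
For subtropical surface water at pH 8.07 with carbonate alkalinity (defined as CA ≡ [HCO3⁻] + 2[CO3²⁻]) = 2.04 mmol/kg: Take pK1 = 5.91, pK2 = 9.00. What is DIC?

CA = [HCO3⁻] + 2[CO3²⁻] = (α₁ + 2α₂)·DIC
At pH 8.07: [H⁺]/K1 = 10^-2.16 = 0.0069183, K2/[H⁺] = 10^-0.93 = 0.11749
α₁ = 1/(1 + 0.0069183 + 0.11749) = 1/1.1244 = 0.8894; α₂ = α₁·K2/[H⁺] = 0.1045
α₁ + 2α₂ = 1.0983
DIC = CA / (α₁ + 2α₂) = 2.04 / 1.0983 = 1.86 mmol/kg

DIC = 1.86 mmol/kg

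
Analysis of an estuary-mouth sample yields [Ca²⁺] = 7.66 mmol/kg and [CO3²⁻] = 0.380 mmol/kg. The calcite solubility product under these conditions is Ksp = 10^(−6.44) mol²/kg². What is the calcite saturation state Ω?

Ω = 8.02

Ksp = 10^(−6.44) = 3.631×10^-7
Ω = [Ca²⁺][CO3²⁻]/Ksp = (7.66×10^-3)(0.380×10^-3) / 3.631×10^-7 = 8.02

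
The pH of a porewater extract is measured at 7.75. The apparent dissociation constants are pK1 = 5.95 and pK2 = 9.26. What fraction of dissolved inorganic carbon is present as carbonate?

α₂ = 0.0295

α₂ = 1 / (1 + [H⁺]/K2 + [H⁺]²/(K1K2)) = 1 / (1 + 10^+1.51 + 10^-0.29)
   = 1 / (1 + 32.359 + 0.51286) = 1/33.872 = 0.02952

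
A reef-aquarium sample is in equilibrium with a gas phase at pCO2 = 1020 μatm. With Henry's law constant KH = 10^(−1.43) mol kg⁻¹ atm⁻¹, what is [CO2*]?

KH = 10^(−1.43) = 3.715×10^-2 mol kg⁻¹ atm⁻¹
[CO2*] = KH · pCO2 = 3.715×10^-2 × 1020×10^-6 atm = 3.79×10^-5 mol/kg

[CO2*] = 37.9 μmol/kg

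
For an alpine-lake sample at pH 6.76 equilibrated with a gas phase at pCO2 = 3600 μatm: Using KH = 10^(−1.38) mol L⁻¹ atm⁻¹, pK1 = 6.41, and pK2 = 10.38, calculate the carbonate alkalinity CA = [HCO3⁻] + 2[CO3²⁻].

CA = 0.336 mmol/L

[CO2*] = KH · pCO2 = 10^(−1.38) × 3600×10^-6 = 1.501×10^-4 mol/L
α₀ = 1/(1 + K1/[H⁺] + K1K2/[H⁺]²) = 1/(1 + 10^+0.35 + 10^-3.27) = 0.3087
DIC = [CO2*]/α₀ = 1.501×10^-4 / 0.3087 = 0.4861 mmol/L
CA = (α₁ + 2α₂)·DIC = (0.6911 + 2×0.0001658) × 0.4861 = 0.336 mmol/L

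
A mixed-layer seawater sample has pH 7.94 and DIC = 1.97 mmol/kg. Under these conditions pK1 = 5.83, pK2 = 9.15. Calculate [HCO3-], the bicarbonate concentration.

[HCO3⁻] = 1.84 mmol/kg

α₁ = 1 / (1 + [H⁺]/K1 + K2/[H⁺]) = 1 / (1 + 10^-2.11 + 10^-1.21)
   = 1 / (1 + 0.0077625 + 0.061660) = 1/1.0694 = 0.9351
[HCO3⁻] = α₁ × DIC = 0.9351 × 1.97 = 1.84 mmol/kg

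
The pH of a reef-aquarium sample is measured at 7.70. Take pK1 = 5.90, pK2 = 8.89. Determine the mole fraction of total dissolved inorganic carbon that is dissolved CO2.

α₀ = 0.0147

α₀ = 1 / (1 + K1/[H⁺] + K1K2/[H⁺]²) = 1 / (1 + 10^+1.80 + 10^+0.61)
   = 1 / (1 + 63.096 + 4.0738) = 1/68.170 = 0.01467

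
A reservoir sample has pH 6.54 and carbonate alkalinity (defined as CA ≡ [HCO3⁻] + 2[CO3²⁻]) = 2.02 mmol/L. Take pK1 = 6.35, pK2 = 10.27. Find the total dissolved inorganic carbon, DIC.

DIC = 3.32 mmol/L

CA = [HCO3⁻] + 2[CO3²⁻] = (α₁ + 2α₂)·DIC
At pH 6.54: [H⁺]/K1 = 10^-0.19 = 0.64565, K2/[H⁺] = 10^-3.73 = 0.00018621
α₁ = 1/(1 + 0.64565 + 0.00018621) = 1/1.6458 = 0.6076; α₂ = α₁·K2/[H⁺] = 0.0001131
α₁ + 2α₂ = 0.6078
DIC = CA / (α₁ + 2α₂) = 2.02 / 0.6078 = 3.32 mmol/L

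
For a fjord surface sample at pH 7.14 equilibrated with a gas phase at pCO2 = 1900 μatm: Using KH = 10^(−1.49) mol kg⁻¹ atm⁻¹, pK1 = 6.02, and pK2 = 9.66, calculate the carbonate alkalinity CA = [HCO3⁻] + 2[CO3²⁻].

[CO2*] = KH · pCO2 = 10^(−1.49) × 1900×10^-6 = 6.148×10^-5 mol/kg
α₀ = 1/(1 + K1/[H⁺] + K1K2/[H⁺]²) = 1/(1 + 10^+1.12 + 10^-1.40) = 0.07031
DIC = [CO2*]/α₀ = 6.148×10^-5 / 0.07031 = 0.8744 mmol/kg
CA = (α₁ + 2α₂)·DIC = (0.9269 + 2×0.002799) × 0.8744 = 0.815 mmol/kg

CA = 0.815 mmol/kg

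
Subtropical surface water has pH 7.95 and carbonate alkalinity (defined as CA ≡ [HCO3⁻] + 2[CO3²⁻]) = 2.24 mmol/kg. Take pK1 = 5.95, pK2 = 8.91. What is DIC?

CA = [HCO3⁻] + 2[CO3²⁻] = (α₁ + 2α₂)·DIC
At pH 7.95: [H⁺]/K1 = 10^-2.00 = 0.010000, K2/[H⁺] = 10^-0.96 = 0.10965
α₁ = 1/(1 + 0.010000 + 0.10965) = 1/1.1196 = 0.8931; α₂ = α₁·K2/[H⁺] = 0.09793
α₁ + 2α₂ = 1.0890
DIC = CA / (α₁ + 2α₂) = 2.24 / 1.0890 = 2.06 mmol/kg

DIC = 2.06 mmol/kg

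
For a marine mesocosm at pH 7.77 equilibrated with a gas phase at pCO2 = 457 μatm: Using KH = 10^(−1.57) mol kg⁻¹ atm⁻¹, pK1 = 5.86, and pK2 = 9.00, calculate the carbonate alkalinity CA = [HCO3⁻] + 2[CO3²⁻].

[CO2*] = KH · pCO2 = 10^(−1.57) × 457×10^-6 = 1.230×10^-5 mol/kg
α₀ = 1/(1 + K1/[H⁺] + K1K2/[H⁺]²) = 1/(1 + 10^+1.91 + 10^+0.68) = 0.01149
DIC = [CO2*]/α₀ = 1.230×10^-5 / 0.01149 = 1.071 mmol/kg
CA = (α₁ + 2α₂)·DIC = (0.9335 + 2×0.05497) × 1.071 = 1.12 mmol/kg

CA = 1.12 mmol/kg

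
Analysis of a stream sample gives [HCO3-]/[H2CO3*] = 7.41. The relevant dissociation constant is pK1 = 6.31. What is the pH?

From K1 = [H⁺][HCO3-]/[H2CO3*]:  pH = pK1 + log₁₀([HCO3-]/[H2CO3*])
log₁₀(7.41) = +0.870
pH = 6.31 + (+0.870) = 7.18

pH = 7.18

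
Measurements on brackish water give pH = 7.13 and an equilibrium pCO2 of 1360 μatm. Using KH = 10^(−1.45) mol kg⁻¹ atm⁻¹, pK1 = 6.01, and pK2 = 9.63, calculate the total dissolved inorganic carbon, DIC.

DIC = 0.686 mmol/kg

[CO2*] = KH · pCO2 = 10^(−1.45) × 1360×10^-6 = 4.825×10^-5 mol/kg
α₀ = 1/(1 + K1/[H⁺] + K1K2/[H⁺]²) = 1/(1 + 10^+1.12 + 10^-1.38) = 0.07030
DIC = [CO2*]/α₀ = 4.825×10^-5 / 0.07030 = 0.686 mmol/kg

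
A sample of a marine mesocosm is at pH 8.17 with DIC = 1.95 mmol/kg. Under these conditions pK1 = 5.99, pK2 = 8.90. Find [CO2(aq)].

α₀ = 1 / (1 + K1/[H⁺] + K1K2/[H⁺]²) = 1 / (1 + 10^+2.18 + 10^+1.45)
   = 1 / (1 + 151.36 + 28.184) = 1/180.54 = 0.005539
[CO2*] = α₀ × DIC = 0.005539 × 1.95 = 0.0108 mmol/kg = 10.8 μmol/kg

[CO2*] = 10.8 μmol/kg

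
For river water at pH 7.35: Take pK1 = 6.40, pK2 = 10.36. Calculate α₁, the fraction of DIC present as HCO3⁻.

α₁ = 0.898

α₁ = 1 / (1 + [H⁺]/K1 + K2/[H⁺]) = 1 / (1 + 10^-0.95 + 10^-3.01)
   = 1 / (1 + 0.11220 + 0.00097724) = 1/1.1132 = 0.8983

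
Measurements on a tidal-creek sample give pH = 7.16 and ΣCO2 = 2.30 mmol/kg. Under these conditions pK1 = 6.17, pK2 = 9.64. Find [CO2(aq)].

[CO2*] = 0.213 mmol/kg

α₀ = 1 / (1 + K1/[H⁺] + K1K2/[H⁺]²) = 1 / (1 + 10^+0.99 + 10^-1.49)
   = 1 / (1 + 9.7724 + 0.032359) = 1/10.805 = 0.09255
[CO2*] = α₀ × DIC = 0.09255 × 2.30 = 0.213 mmol/kg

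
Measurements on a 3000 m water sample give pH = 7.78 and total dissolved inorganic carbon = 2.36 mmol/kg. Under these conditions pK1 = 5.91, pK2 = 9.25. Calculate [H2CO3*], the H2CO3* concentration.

[CO2*] = 0.0304 mmol/kg

α₀ = 1 / (1 + K1/[H⁺] + K1K2/[H⁺]²) = 1 / (1 + 10^+1.87 + 10^+0.40)
   = 1 / (1 + 74.131 + 2.5119) = 1/77.643 = 0.01288
[CO2*] = α₀ × DIC = 0.01288 × 2.36 = 0.0304 mmol/kg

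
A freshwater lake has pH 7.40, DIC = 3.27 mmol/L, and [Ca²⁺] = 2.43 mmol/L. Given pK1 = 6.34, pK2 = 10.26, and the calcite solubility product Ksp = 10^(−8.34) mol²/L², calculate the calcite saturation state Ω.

α₂ = 1 / (1 + [H⁺]/K2 + [H⁺]²/(K1K2)) = 1 / (1 + 10^+2.86 + 10^+1.80)
   = 1 / (1 + 724.44 + 63.096) = 1/788.53 = 0.001268
[CO3²⁻] = α₂ × DIC = 0.001268 × 3.27 = 0.004147 mmol/L = 4.147 μmol/L
Ksp = 10^(−8.34) = 4.571×10^-9
Ω = [Ca²⁺][CO3²⁻]/Ksp = (2.43×10^-3)(4.147×10^-6) / 4.571×10^-9 = 2.20

Ω = 2.20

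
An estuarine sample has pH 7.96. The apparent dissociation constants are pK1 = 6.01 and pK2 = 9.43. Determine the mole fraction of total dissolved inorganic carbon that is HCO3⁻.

α₁ = 1 / (1 + [H⁺]/K1 + K2/[H⁺]) = 1 / (1 + 10^-1.95 + 10^-1.47)
   = 1 / (1 + 0.011220 + 0.033884) = 1/1.0451 = 0.9568

α₁ = 0.957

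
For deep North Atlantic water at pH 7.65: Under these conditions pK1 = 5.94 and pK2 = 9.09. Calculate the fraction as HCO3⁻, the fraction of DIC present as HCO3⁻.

α₁ = 0.947

α₁ = 1 / (1 + [H⁺]/K1 + K2/[H⁺]) = 1 / (1 + 10^-1.71 + 10^-1.44)
   = 1 / (1 + 0.019498 + 0.036308) = 1/1.0558 = 0.9471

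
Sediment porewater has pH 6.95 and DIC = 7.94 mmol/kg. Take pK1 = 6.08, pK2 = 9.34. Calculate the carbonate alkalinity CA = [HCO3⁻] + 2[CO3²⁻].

CA = [HCO3⁻] + 2[CO3²⁻] = (α₁ + 2α₂)·DIC
At pH 6.95: [H⁺]/K1 = 10^-0.87 = 0.13490, K2/[H⁺] = 10^-2.39 = 0.0040738
α₁ = 1/(1 + 0.13490 + 0.0040738) = 1/1.1390 = 0.8780; α₂ = α₁·K2/[H⁺] = 0.003577
α₁ + 2α₂ = 0.8851
CA = 0.8851 × 7.94 = 7.03 mmol/kg

CA = 7.03 mmol/kg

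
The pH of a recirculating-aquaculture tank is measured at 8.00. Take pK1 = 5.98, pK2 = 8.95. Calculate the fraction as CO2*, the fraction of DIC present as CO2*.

α₀ = 1 / (1 + K1/[H⁺] + K1K2/[H⁺]²) = 1 / (1 + 10^+2.02 + 10^+1.07)
   = 1 / (1 + 104.71 + 11.749) = 1/117.46 = 0.008513

α₀ = 0.00851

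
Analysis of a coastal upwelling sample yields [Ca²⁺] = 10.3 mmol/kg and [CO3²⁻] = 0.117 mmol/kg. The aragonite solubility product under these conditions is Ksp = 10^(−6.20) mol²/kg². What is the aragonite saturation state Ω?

Ω = 1.91

Ksp = 10^(−6.20) = 6.310×10^-7
Ω = [Ca²⁺][CO3²⁻]/Ksp = (10.3×10^-3)(0.117×10^-3) / 6.310×10^-7 = 1.91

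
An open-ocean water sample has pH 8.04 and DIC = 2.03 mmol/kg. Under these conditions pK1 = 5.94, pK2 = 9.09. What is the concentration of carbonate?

α₂ = 1 / (1 + [H⁺]/K2 + [H⁺]²/(K1K2)) = 1 / (1 + 10^+1.05 + 10^-1.05)
   = 1 / (1 + 11.220 + 0.089125) = 1/12.309 = 0.08124
[CO3²⁻] = α₂ × DIC = 0.08124 × 2.03 = 0.165 mmol/kg

[CO3²⁻] = 0.165 mmol/kg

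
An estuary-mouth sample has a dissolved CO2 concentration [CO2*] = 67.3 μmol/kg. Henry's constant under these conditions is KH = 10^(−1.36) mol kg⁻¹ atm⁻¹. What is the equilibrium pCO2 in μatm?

pCO2 = 1540 μatm

KH = 10^(−1.36) = 4.365×10^-2 mol kg⁻¹ atm⁻¹
pCO2 = [CO2*]/KH = 67.3×10^-6 / 4.365×10^-2 = 1.54×10^-3 atm = 1540 μatm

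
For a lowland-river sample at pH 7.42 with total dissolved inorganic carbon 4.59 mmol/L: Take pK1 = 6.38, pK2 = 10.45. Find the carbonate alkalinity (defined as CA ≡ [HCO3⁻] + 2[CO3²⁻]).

CA = 4.21 mmol/L

CA = [HCO3⁻] + 2[CO3²⁻] = (α₁ + 2α₂)·DIC
At pH 7.42: [H⁺]/K1 = 10^-1.04 = 0.091201, K2/[H⁺] = 10^-3.03 = 0.00093325
α₁ = 1/(1 + 0.091201 + 0.00093325) = 1/1.0921 = 0.9156; α₂ = α₁·K2/[H⁺] = 0.0008545
α₁ + 2α₂ = 0.9173
CA = 0.9173 × 4.59 = 4.21 mmol/L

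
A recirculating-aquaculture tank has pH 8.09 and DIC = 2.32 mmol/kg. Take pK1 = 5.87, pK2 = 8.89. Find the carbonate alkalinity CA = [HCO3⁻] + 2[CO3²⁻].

CA = [HCO3⁻] + 2[CO3²⁻] = (α₁ + 2α₂)·DIC
At pH 8.09: [H⁺]/K1 = 10^-2.22 = 0.0060256, K2/[H⁺] = 10^-0.80 = 0.15849
α₁ = 1/(1 + 0.0060256 + 0.15849) = 1/1.1645 = 0.8587; α₂ = α₁·K2/[H⁺] = 0.1361
α₁ + 2α₂ = 1.1309
CA = 1.1309 × 2.32 = 2.62 mmol/kg

CA = 2.62 mmol/kg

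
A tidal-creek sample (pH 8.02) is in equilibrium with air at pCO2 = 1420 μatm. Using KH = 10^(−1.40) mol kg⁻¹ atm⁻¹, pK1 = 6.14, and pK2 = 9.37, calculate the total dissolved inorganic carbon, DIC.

[CO2*] = KH · pCO2 = 10^(−1.40) × 1420×10^-6 = 5.653×10^-5 mol/kg
α₀ = 1/(1 + K1/[H⁺] + K1K2/[H⁺]²) = 1/(1 + 10^+1.88 + 10^+0.53) = 0.01246
DIC = [CO2*]/α₀ = 5.653×10^-5 / 0.01246 = 4.54 mmol/kg

DIC = 4.54 mmol/kg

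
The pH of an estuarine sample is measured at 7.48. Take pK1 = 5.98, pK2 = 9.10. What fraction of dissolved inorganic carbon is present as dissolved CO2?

α₀ = 0.0300

α₀ = 1 / (1 + K1/[H⁺] + K1K2/[H⁺]²) = 1 / (1 + 10^+1.50 + 10^-0.12)
   = 1 / (1 + 31.623 + 0.75858) = 1/33.381 = 0.02996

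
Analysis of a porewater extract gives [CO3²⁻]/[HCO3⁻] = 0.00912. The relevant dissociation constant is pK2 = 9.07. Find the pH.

pH = 7.03

From K2 = [H⁺][CO3²⁻]/[HCO3⁻]:  pH = pK2 + log₁₀([CO3²⁻]/[HCO3⁻])
log₁₀(0.00912) = -2.040
pH = 9.07 + (-2.040) = 7.03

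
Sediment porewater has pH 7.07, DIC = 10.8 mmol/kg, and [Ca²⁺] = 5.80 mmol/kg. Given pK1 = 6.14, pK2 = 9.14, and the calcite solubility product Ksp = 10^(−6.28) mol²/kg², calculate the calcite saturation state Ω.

Ω = 0.902

α₂ = 1 / (1 + [H⁺]/K2 + [H⁺]²/(K1K2)) = 1 / (1 + 10^+2.07 + 10^+1.14)
   = 1 / (1 + 117.49 + 13.804) = 1/132.29 = 0.007559
[CO3²⁻] = α₂ × DIC = 0.007559 × 10.8 = 0.08164 mmol/kg
Ksp = 10^(−6.28) = 5.248×10^-7
Ω = [Ca²⁺][CO3²⁻]/Ksp = (5.80×10^-3)(8.164×10^-5) / 5.248×10^-7 = 0.902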